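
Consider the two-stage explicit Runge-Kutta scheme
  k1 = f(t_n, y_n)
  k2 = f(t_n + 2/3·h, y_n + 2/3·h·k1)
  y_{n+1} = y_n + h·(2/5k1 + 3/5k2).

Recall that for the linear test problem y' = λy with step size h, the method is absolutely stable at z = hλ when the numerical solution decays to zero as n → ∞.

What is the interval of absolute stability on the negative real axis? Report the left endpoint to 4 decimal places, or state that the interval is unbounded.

Test eqn y'=λy, z=hλ:
  k1=λy_n ⇒ h·k1=z·y_n;  k2=λ(1+2/3z)y_n ⇒ h·k2=z(1+2/3z)y_n
  y_{n+1}/y_n = 1 + 2/5z + 3/5z(1+2/3z) = 1 + z + 2/5z²
  so R(z) = 1 + z + 2/5z².

Solve |R(x)|<1 on ℝ⁻.
x=-0.65: |R|=0.5190
R=1: x+2/5x²=0 ⇒ x=−5/2=-2.5000; min R=1−1/(4·2/5)=0.3750>−1
Confirm numerically:
  x=-2.201: |R|=0.73676 <1
  x=-2.145: |R|=0.69541 <1
  x=-1.737: |R|=0.46987 <1
  x=-1.230: |R|=0.37516 <1
  x=-2.835: |R|=1.37989 >1
  x=-2.775: |R|=1.30525 >1
  x=-2.702: |R|=1.21832 >1
Stable set (-2.5000, 0).

z∈(-2.5000,0).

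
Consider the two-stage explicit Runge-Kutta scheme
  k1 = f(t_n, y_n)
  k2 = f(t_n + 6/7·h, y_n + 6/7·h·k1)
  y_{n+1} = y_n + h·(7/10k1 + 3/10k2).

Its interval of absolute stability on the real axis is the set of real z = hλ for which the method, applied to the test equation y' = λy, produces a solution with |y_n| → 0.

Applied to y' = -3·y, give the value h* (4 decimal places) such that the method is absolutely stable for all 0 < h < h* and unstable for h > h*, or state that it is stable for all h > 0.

On y'=λy, z=hλ:
  k1=λy_n ⇒ h·k1=z·y_n;  k2=λ(1+6/7z)y_n ⇒ h·k2=z(1+6/7z)y_n
  y_{n+1}/y_n = 1 + 7/10z + 3/10z(1+6/7z) = 1 + z + 9/35z²
  Hence R(z) = 1 + z + 9/35z².

Need |R(x)|<1, x<0.
x=-1.71: |R|=0.0419
R=1: x+9/35x²=0 ⇒ x=−35/9=-3.8889; min R=1−1/(4·9/35)=0.0278>−1
Confirm numerically:
  x=-2.563: |R|=0.12616 <1
  x=-2.061: |R|=0.03127 <1
  x=-2.030: |R|=0.02966 <1
  x=-4.330: |R|=1.49115 >1
  x=-4.286: |R|=1.43766 >1
  x=-4.016: |R|=1.13127 >1
Interval (-3.8889, 0).

(-3.8889,0); λ=-3 ⇒ h* = (35/9)/3 = 1.2963.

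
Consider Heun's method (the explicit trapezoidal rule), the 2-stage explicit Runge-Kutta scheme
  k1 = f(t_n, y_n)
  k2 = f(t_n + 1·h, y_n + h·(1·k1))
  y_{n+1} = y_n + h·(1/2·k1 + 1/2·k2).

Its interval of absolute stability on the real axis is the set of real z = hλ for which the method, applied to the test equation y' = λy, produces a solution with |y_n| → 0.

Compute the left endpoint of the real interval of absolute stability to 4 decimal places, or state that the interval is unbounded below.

On y'=λy, z=hλ:
  order 2, 2-stage ⇒ R(z)=1+z+z^2/2
  (e.g. R(-0.81)=0.51805, |R|=0.51805)

Find x<0 with |R(x)|<1.
x=-0.81: |R|=0.5181
|R(-1.86)|=0.8698 |R(-0.96)|=0.5008
Bisect:
  x_lo=-2.6012 |R|=1.7820  x_hi=-0.3557 |R|=0.7075
  mid=-1.47848 |R|=0.61447 →hi
  mid=-2.03986 |R|=1.04066 →lo
  mid=-1.75917 |R|=0.78817 →hi
  mid=-1.89952 |R|=0.90457 →hi
  mid=-1.96969 |R|=0.97015 →hi
  mid=-2.00478 |R|=1.00479 →lo
  mid=-1.98723 |R|=0.98731 →hi
  ...
  [-2.00012,-1.99998] ⇒ x*=-2.0000
So |R|<1 on (-2.0000, 0).

left endpoint -2.0000.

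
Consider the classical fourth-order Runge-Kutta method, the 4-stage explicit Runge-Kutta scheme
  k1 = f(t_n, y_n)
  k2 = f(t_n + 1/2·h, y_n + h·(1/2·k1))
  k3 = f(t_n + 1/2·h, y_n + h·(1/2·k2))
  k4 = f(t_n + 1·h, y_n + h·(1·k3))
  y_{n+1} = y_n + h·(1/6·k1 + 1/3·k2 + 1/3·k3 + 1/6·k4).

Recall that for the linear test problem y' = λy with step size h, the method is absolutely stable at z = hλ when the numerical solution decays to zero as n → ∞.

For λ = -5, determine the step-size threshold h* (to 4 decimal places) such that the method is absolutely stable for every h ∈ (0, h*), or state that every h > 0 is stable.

Set f=λy, z=hλ:
  order 4, 4-stage ⇒ R(z)=1+z+z^2/2+z^3/6+z^4/24
  (e.g. R(-1.47)=0.27559, |R|=0.27559)

Find x<0 with |R(x)|<1.
x=-1.47: |R|=0.2756
|R(-2.33)|=0.5043 |R(-1.81)|=0.2870 |R(-1.38)|=0.2853
Bisect:
  x_lo=-3.6168 |R|=3.1682  x_hi=-0.2667 |R|=0.7659
  mid=-1.94173 |R|=0.31558 →hi
  mid=-2.77924 |R|=0.99092 →hi
  mid=-3.19800 |R|=1.82265 →lo
  mid=-2.98862 |R|=1.35240 →lo
  mid=-2.88393 |R|=1.15919 →lo
  mid=-2.83159 |R|=1.07207 →lo
  mid=-2.80541 |R|=1.03076 →lo
  mid=-2.79233 |R|=1.01066 →lo
  ...
  [-2.78538,-2.78517] ⇒ x*=-2.7853
Interval (-2.7853, 0).

(-2.7853,0); λ=-5 ⇒ h* = 0.5571.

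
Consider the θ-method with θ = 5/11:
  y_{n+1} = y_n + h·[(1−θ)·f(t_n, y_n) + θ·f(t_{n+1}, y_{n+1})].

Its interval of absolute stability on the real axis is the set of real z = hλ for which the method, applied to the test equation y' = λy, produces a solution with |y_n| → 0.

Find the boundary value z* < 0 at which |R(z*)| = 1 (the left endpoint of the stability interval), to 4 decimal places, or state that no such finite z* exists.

Set f=λy, z=hλ:
  y_{n+1} = y_n + z·[6/11·y_n + 5/11·y_{n+1}] ⇒ (1 − 5/11z)y_{n+1} = (1 + 6/11z)y_n
  so R(z) = (1 + 6/11z)/(1 − 5/11z).

Find x<0 with |R(x)|<1.
x=-1.32: |R|=0.1750
R=−1: 1+6/11x = −1+5/11x ⇒ -1/11x=2 ⇒ x=2/(-1/11)=-22.0000
Confirm numerically:
  x=-19.980: |R|=0.98179 <1
  x=-14.072: |R|=0.90256 <1
  x=-12.752: |R|=0.87630 <1
  x=-22.270: |R|=1.00221 >1
  x=-22.021: |R|=1.00017 >1
So |R|<1 on (-22.0000, 0).

z* = -22.0000.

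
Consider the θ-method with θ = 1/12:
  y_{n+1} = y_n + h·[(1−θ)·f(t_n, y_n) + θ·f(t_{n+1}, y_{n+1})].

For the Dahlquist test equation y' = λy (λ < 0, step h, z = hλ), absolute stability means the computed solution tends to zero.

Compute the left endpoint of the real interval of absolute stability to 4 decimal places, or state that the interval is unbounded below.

Set f=λy, z=hλ:
  y_{n+1} = y_n + z·[11/12·y_n + 1/12·y_{n+1}] ⇒ (1 − 1/12z)y_{n+1} = (1 + 11/12z)y_n
  R(z) = (1 + 11/12z)/(1 − 1/12z).

Need |R(x)|<1, x<0.
x=-0.87: |R|=0.1888
R=−1: 1+11/12x = −1+1/12x ⇒ -5/6x=2 ⇒ x=2/(-5/6)=-2.4000
Confirm numerically:
  x=-2.361: |R|=0.97284 <1
  x=-1.771: |R|=0.54324 <1
  x=-1.178: |R|=0.07270 <1
  x=-1.007: |R|=0.07096 <1
  x=-2.838: |R|=1.29519 >1
  x=-2.703: |R|=1.20608 >1
  x=-2.518: |R|=1.08128 >1
So |R|<1 on (-2.4000, 0).

z* = -2.4000.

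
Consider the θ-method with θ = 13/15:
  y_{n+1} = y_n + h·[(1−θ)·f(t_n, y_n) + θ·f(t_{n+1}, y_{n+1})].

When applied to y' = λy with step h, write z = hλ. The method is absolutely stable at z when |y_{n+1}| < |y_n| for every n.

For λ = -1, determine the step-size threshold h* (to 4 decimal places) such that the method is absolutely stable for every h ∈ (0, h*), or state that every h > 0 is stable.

unbounded; (−∞, 0). Any h>0 works for λ=-1.

On y'=λy, z=hλ:
  y_{n+1} = y_n + z·[2/15·y_n + 13/15·y_{n+1}] ⇒ (1 − 13/15z)y_{n+1} = (1 + 2/15z)y_n
  so R(z) = (1 + 2/15z)/(1 − 13/15z).

Boundary: |R(x)|=1, x<0.
x=-1.13: |R|=0.4291
x=-2: |R|=0.2683
x=-10: |R|=0.0345
x=-100: |R|=0.1407
θ=13/15≥1/2 ⇒ |1+2/15x|<|1−13/15x| ∀x<0 ⇒ interval (−∞,0).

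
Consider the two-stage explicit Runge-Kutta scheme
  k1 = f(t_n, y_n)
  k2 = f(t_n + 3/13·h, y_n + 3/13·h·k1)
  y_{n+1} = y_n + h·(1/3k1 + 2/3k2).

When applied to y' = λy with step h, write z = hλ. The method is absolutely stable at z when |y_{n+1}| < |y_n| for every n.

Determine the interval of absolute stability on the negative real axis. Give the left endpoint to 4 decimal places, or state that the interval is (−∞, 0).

Test eqn y'=λy, z=hλ:
  k1=λy_n ⇒ h·k1=z·y_n;  k2=λ(1+3/13z)y_n ⇒ h·k2=z(1+3/13z)y_n
  y_{n+1}/y_n = 1 + 1/3z + 2/3z(1+3/13z) = 1 + z + 2/13z²
  R(z) = 1 + z + 2/13z².

Solve |R(x)|<1 on ℝ⁻.
x=-0.71: |R|=0.3676
R=1: x+2/13x²=0 ⇒ x=−13/2=-6.5000; min R=1−1/(4·2/13)=-0.6250>−1
Confirm numerically:
  x=-4.764: |R|=0.27235 <1
  x=-4.637: |R|=0.32904 <1
  x=-3.292: |R|=0.62473 <1
  x=-6.996: |R|=1.53385 >1
  x=-6.931: |R|=1.45958 >1
Stable set (-6.5000, 0).

(-6.5000, 0).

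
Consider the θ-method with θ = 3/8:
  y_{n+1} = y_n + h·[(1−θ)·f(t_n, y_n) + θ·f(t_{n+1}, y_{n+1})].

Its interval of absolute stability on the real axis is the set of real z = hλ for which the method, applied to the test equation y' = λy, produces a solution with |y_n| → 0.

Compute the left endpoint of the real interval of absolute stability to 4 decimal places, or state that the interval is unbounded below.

left endpoint -8.0000.

On y'=λy, z=hλ:
  y_{n+1} = y_n + z·[5/8·y_n + 3/8·y_{n+1}] ⇒ (1 − 3/8z)y_{n+1} = (1 + 5/8z)y_n
  Hence R(z) = (1 + 5/8z)/(1 − 3/8z).

Boundary: |R(x)|=1, x<0.
x=-0.45: |R|=0.6150
R=−1: 1+5/8x = −1+3/8x ⇒ -1/4x=2 ⇒ x=2/(-1/4)=-8.0000
Confirm numerically:
  x=-7.115: |R|=0.93968 <1
  x=-5.252: |R|=0.76865 <1
  x=-4.691: |R|=0.70018 <1
  x=-8.363: |R|=1.02194 >1
  x=-8.343: |R|=1.02077 >1
  x=-8.323: |R|=1.01959 >1
Stable set (-8.0000, 0).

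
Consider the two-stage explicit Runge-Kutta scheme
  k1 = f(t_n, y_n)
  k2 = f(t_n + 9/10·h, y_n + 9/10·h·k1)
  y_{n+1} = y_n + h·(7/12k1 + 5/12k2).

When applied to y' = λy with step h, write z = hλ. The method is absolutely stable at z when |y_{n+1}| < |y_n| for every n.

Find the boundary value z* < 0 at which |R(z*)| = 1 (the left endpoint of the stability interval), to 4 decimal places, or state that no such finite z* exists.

z* = -2.6667.

Set f=λy, z=hλ:
  k1=λy_n ⇒ h·k1=z·y_n;  k2=λ(1+9/10z)y_n ⇒ h·k2=z(1+9/10z)y_n
  y_{n+1}/y_n = 1 + 7/12z + 5/12z(1+9/10z) = 1 + z + 3/8z²
  Hence R(z) = 1 + z + 3/8z².

Solve |R(x)|<1 on ℝ⁻.
x=-0.75: |R|=0.4609
R=1: x+3/8x²=0 ⇒ x=−8/3=-2.6667; min R=1−1/(4·3/8)=0.3333>−1
Confirm numerically:
  x=-2.556: |R|=0.89393 <1
  x=-2.427: |R|=0.78187 <1
  x=-1.972: |R|=0.48629 <1
  x=-1.533: |R|=0.34828 <1
  x=-2.894: |R|=1.24671 >1
  x=-2.770: |R|=1.10734 >1
  x=-2.704: |R|=1.03786 >1
So |R|<1 on (-2.6667, 0).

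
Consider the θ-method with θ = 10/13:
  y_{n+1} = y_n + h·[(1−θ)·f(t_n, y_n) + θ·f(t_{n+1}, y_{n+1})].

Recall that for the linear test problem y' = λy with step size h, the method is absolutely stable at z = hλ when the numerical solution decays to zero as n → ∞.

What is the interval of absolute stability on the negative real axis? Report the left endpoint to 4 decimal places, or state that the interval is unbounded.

With y'=λy (z=hλ):
  y_{n+1} = y_n + z·[3/13·y_n + 10/13·y_{n+1}] ⇒ (1 − 10/13z)y_{n+1} = (1 + 3/13z)y_n
  Hence R(z) = (1 + 3/13z)/(1 − 10/13z).

Solve |R(x)|<1 on ℝ⁻.
x=-0.59: |R|=0.5942
x=-2: |R|=0.2121
x=-10: |R|=0.1504
x=-100: |R|=0.2833
θ=10/13≥1/2 ⇒ |1+3/13x|<|1−10/13x| ∀x<0 ⇒ unbounded interval.

(−∞, 0) — no finite endpoint.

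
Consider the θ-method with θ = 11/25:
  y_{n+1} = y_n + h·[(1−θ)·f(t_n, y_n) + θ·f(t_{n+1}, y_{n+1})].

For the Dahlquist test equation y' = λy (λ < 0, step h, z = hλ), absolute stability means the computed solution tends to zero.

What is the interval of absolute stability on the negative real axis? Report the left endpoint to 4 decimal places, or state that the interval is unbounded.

z∈(-16.6667,0).

Test eqn y'=λy, z=hλ:
  y_{n+1} = y_n + z·[14/25·y_n + 11/25·y_{n+1}] ⇒ (1 − 11/25z)y_{n+1} = (1 + 14/25z)y_n
  so R(z) = (1 + 14/25z)/(1 − 11/25z).

Solve |R(x)|<1 on ℝ⁻.
x=-0.43: |R|=0.6384
R=−1: 1+14/25x = −1+11/25x ⇒ -3/25x=2 ⇒ x=2/(-3/25)=-16.6667
Confirm numerically:
  x=-15.313: |R|=0.97901 <1
  x=-13.653: |R|=0.94839 <1
  x=-12.007: |R|=0.91101 <1
  x=-11.834: |R|=0.90657 <1
  x=-17.262: |R|=1.00831 >1
  x=-17.092: |R|=1.00599 >1
  x=-16.923: |R|=1.00364 >1
Stable set (-16.6667, 0).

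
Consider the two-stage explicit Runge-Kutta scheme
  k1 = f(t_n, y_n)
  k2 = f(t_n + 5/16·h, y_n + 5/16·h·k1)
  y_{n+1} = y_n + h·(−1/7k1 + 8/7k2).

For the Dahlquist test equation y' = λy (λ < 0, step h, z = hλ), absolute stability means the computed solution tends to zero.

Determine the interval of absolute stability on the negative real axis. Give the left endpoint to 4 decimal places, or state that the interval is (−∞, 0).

Test eqn y'=λy, z=hλ:
  k1=λy_n ⇒ h·k1=z·y_n;  k2=λ(1+5/16z)y_n ⇒ h·k2=z(1+5/16z)y_n
  y_{n+1}/y_n = 1 − 1/7z + 8/7z(1+5/16z) = 1 + z + 5/14z²
  R(z) = 1 + z + 5/14z².

Boundary: |R(x)|=1, x<0.
x=-0.52: |R|=0.5766
R=1: x+5/14x²=0 ⇒ x=−14/5=-2.8000; min R=1−1/(4·5/14)=0.3000>−1
Confirm numerically:
  x=-2.342: |R|=0.61692 <1
  x=-2.100: |R|=0.47500 <1
  x=-2.061: |R|=0.45604 <1
  x=-1.601: |R|=0.31443 <1
  x=-3.366: |R|=1.68041 >1
  x=-3.311: |R|=1.60426 >1
  x=-3.003: |R|=1.21772 >1
Interval (-2.8000, 0).

z∈(-2.8000,0).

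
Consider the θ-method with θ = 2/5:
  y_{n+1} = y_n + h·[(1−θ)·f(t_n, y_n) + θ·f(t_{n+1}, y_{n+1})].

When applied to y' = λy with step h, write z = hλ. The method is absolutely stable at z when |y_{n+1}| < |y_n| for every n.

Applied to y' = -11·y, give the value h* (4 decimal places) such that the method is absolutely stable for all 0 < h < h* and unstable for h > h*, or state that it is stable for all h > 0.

(-10.0000,0); λ=-11 ⇒ h* = (10)/11 = 0.9091.

On y'=λy, z=hλ:
  y_{n+1} = y_n + z·[3/5·y_n + 2/5·y_{n+1}] ⇒ (1 − 2/5z)y_{n+1} = (1 + 3/5z)y_n
  Hence R(z) = (1 + 3/5z)/(1 − 2/5z).

Find x<0 with |R(x)|<1.
x=-1.51: |R|=0.0586
R=−1: 1+3/5x = −1+2/5x ⇒ -1/5x=2 ⇒ x=2/(-1/5)=-10.0000
Confirm numerically:
  x=-9.129: |R|=0.96255 <1
  x=-8.078: |R|=0.90915 <1
  x=-7.347: |R|=0.86529 <1
  x=-6.381: |R|=0.79625 <1
  x=-10.334: |R|=1.01301 >1
  x=-10.231: |R|=1.00907 >1
  x=-10.228: |R|=1.00896 >1
Stable set (-10.0000, 0).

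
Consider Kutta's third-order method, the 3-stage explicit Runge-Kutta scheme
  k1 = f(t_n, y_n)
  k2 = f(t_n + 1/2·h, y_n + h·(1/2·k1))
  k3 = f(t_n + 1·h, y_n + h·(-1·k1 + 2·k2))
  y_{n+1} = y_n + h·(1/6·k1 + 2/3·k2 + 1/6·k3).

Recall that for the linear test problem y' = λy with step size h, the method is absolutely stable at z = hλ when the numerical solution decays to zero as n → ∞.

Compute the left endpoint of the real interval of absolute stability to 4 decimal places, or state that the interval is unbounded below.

z* = -2.5127.

With y'=λy (z=hλ):
  order 3, 3-stage ⇒ R(z)=1+z+z^2/2+z^3/6
  (e.g. R(-1.72)=-0.08887, |R|=0.08887)

Boundary: |R(x)|=1, x<0.
x=-1.72: |R|=0.0889
|R(-2.3)|=0.6828 |R(-1.65)|=0.0374 |R(-0.94)|=0.3634
Bisect:
  x_lo=-3.0367 |R|=2.0931  x_hi=-0.1406 |R|=0.8688
  mid=-1.58864 |R|=0.00502 →hi
  mid=-2.31266 |R|=0.69997 →hi
  mid=-2.67467 |R|=1.28678 →lo
  mid=-2.49367 |R|=0.96891 →hi
  mid=-2.58417 |R|=1.12136 →lo
  mid=-2.53892 |R|=1.04356 →lo
  mid=-2.51629 |R|=1.00584 →lo
  mid=-2.50498 |R|=0.98728 →hi
  ...
  [-2.51276,-2.51258] ⇒ x*=-2.5127
Interval (-2.5127, 0).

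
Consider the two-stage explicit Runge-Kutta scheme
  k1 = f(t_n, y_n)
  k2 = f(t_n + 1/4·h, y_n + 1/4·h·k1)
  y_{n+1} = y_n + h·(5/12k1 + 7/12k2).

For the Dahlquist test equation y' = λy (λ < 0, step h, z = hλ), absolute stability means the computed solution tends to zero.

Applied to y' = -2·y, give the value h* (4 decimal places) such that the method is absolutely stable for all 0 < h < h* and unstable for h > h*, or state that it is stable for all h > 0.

(-6.8571,0); λ=-2 ⇒ h* = (48/7)/2 = 3.4286.

With y'=λy (z=hλ):
  k1=λy_n ⇒ h·k1=z·y_n;  k2=λ(1+1/4z)y_n ⇒ h·k2=z(1+1/4z)y_n
  y_{n+1}/y_n = 1 + 5/12z + 7/12z(1+1/4z) = 1 + z + 7/48z²
  R(z) = 1 + z + 7/48z².

Boundary: |R(x)|=1, x<0.
x=-1.61: |R|=0.2320
R=1: x+7/48x²=0 ⇒ x=−48/7=-6.8571; min R=1−1/(4·7/48)=-0.7143>−1
Confirm numerically:
  x=-6.820: |R|=0.96306 <1
  x=-4.618: |R|=0.50797 <1
  x=-4.153: |R|=0.63775 <1
  x=-4.030: |R|=0.66154 <1
  x=-7.428: |R|=1.61838 >1
  x=-7.022: |R|=1.16882 >1
So |R|<1 on (-6.8571, 0).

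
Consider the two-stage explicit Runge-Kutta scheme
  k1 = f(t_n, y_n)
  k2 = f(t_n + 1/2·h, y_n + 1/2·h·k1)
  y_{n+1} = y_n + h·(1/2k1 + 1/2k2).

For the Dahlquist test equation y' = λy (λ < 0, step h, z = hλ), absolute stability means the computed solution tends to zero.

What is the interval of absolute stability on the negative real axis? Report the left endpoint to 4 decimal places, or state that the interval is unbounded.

Set f=λy, z=hλ:
  k1=λy_n ⇒ h·k1=z·y_n;  k2=λ(1+1/2z)y_n ⇒ h·k2=z(1+1/2z)y_n
  y_{n+1}/y_n = 1 + 1/2z + 1/2z(1+1/2z) = 1 + z + 1/4z²
  R(z) = 1 + z + 1/4z².

Boundary: |R(x)|=1, x<0.
x=-1.5: |R|=0.0625
R=1: x+1/4x²=0 ⇒ x=−4=-4.0000; min R=1−1/(4·1/4)=0.0000>−1
Confirm numerically:
  x=-2.701: |R|=0.12285 <1
  x=-2.037: |R|=0.00034 <1
  x=-1.956: |R|=0.00048 <1
  x=-4.421: |R|=1.46531 >1
  x=-4.243: |R|=1.25776 >1
Interval (-4.0000, 0).

(-4.0000, 0).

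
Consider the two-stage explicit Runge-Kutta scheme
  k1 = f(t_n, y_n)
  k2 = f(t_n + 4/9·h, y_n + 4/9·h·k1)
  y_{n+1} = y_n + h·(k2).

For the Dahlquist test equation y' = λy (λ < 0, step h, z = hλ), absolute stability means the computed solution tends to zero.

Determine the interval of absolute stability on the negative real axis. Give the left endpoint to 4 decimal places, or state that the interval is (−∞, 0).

z∈(-2.2500,0).

On y'=λy, z=hλ:
  k1=λy_n ⇒ h·k1=z·y_n;  k2=λ(1+4/9z)y_n ⇒ h·k2=z(1+4/9z)y_n
  y_{n+1}/y_n = 1 + z(1+4/9z) = 1 + z + 4/9z²
  ⇒ R(z) = 1 + z + 4/9z².

Need |R(x)|<1, x<0.
x=-1.12: |R|=0.4375
R=1: x+4/9x²=0 ⇒ x=−9/4=-2.2500; min R=1−1/(4·4/9)=0.4375>−1
Confirm numerically:
  x=-2.015: |R|=0.78954 <1
  x=-1.359: |R|=0.46184 <1
  x=-1.225: |R|=0.44194 <1
  x=-1.141: |R|=0.43761 <1
  x=-2.832: |R|=1.73254 >1
  x=-2.625: |R|=1.43750 >1
  x=-2.291: |R|=1.04175 >1
Interval (-2.2500, 0).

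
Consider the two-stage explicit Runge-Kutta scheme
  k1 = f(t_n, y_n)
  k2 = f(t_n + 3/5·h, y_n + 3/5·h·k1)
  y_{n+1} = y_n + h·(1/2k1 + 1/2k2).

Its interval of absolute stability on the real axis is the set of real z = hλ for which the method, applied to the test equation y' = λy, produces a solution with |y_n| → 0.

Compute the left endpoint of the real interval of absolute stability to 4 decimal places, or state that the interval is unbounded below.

With y'=λy (z=hλ):
  k1=λy_n ⇒ h·k1=z·y_n;  k2=λ(1+3/5z)y_n ⇒ h·k2=z(1+3/5z)y_n
  y_{n+1}/y_n = 1 + 1/2z + 1/2z(1+3/5z) = 1 + z + 3/10z²
  R(z) = 1 + z + 3/10z².

Need |R(x)|<1, x<0.
x=-0.38: |R|=0.6633
R=1: x+3/10x²=0 ⇒ x=−10/3=-3.3333; min R=1−1/(4·3/10)=0.1667>−1
Confirm numerically:
  x=-3.038: |R|=0.73083 <1
  x=-2.628: |R|=0.44392 <1
  x=-2.363: |R|=0.31213 <1
  x=-3.827: |R|=1.56678 >1
  x=-3.820: |R|=1.55772 >1
  x=-3.782: |R|=1.50906 >1
Stable set (-3.3333, 0).

left endpoint -3.3333.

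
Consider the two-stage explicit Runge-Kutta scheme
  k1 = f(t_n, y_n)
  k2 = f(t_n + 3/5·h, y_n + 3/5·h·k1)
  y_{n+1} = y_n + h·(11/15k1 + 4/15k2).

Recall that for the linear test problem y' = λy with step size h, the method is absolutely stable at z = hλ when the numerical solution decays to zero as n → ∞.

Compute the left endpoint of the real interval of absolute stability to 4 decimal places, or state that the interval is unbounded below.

With y'=λy (z=hλ):
  k1=λy_n ⇒ h·k1=z·y_n;  k2=λ(1+3/5z)y_n ⇒ h·k2=z(1+3/5z)y_n
  y_{n+1}/y_n = 1 + 11/15z + 4/15z(1+3/5z) = 1 + z + 4/25z²
  so R(z) = 1 + z + 4/25z².

Boundary: |R(x)|=1, x<0.
x=-0.38: |R|=0.6431
R=1: x+4/25x²=0 ⇒ x=−25/4=-6.2500; min R=1−1/(4·4/25)=-0.5625>−1
Confirm numerically:
  x=-4.478: |R|=0.26960 <1
  x=-3.549: |R|=0.53374 <1
  x=-3.328: |R|=0.55591 <1
  x=-3.325: |R|=0.55610 <1
  x=-6.749: |R|=1.53884 >1
  x=-6.379: |R|=1.13166 >1
  x=-6.302: |R|=1.05243 >1
Interval (-6.2500, 0).

left endpoint -6.2500.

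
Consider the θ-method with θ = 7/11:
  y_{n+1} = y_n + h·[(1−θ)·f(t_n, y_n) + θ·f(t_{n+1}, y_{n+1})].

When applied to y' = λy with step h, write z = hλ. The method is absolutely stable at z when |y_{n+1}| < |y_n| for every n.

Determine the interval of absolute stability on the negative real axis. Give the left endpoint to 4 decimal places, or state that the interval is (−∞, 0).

With y'=λy (z=hλ):
  y_{n+1} = y_n + z·[4/11·y_n + 7/11·y_{n+1}] ⇒ (1 − 7/11z)y_{n+1} = (1 + 4/11z)y_n
  ⇒ R(z) = (1 + 4/11z)/(1 − 7/11z).

Need |R(x)|<1, x<0.
x=-0.89: |R|=0.4318
x=-2: |R|=0.1200
x=-10: |R|=0.3580
x=-100: |R|=0.5471
θ=7/11≥1/2 ⇒ |1+4/11x|<|1−7/11x| ∀x<0 ⇒ interval (−∞,0).

unbounded; (−∞, 0).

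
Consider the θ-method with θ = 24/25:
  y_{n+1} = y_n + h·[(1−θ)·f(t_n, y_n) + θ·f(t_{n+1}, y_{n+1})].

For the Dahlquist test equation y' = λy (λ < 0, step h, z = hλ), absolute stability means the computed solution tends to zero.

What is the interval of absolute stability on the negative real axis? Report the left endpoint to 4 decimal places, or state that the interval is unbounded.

unbounded; (−∞, 0).

Set f=λy, z=hλ:
  y_{n+1} = y_n + z·[1/25·y_n + 24/25·y_{n+1}] ⇒ (1 − 24/25z)y_{n+1} = (1 + 1/25z)y_n
  so R(z) = (1 + 1/25z)/(1 − 24/25z).

Need |R(x)|<1, x<0.
x=-1.16: |R|=0.4512
x=-2: |R|=0.3151
x=-10: |R|=0.0566
x=-100: |R|=0.0309
θ=24/25≥1/2 ⇒ |1+1/25x|<|1−24/25x| ∀x<0 ⇒ stable on all of ℝ⁻.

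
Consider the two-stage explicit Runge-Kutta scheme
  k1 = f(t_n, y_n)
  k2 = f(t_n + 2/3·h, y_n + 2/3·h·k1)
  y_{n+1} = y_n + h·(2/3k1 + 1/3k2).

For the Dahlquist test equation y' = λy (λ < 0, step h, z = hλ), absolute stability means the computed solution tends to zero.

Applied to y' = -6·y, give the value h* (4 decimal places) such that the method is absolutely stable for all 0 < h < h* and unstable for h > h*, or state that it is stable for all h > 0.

(-4.5000,0); λ=-6 ⇒ h* = (9/2)/6 = 0.7500.

Test eqn y'=λy, z=hλ:
  k1=λy_n ⇒ h·k1=z·y_n;  k2=λ(1+2/3z)y_n ⇒ h·k2=z(1+2/3z)y_n
  y_{n+1}/y_n = 1 + 2/3z + 1/3z(1+2/3z) = 1 + z + 2/9z²
  Hence R(z) = 1 + z + 2/9z².

Boundary: |R(x)|=1, x<0.
x=-0.77: |R|=0.3618
R=1: x+2/9x²=0 ⇒ x=−9/2=-4.5000; min R=1−1/(4·2/9)=-0.1250>−1
Confirm numerically:
  x=-4.355: |R|=0.85967 <1
  x=-2.898: |R|=0.03169 <1
  x=-2.812: |R|=0.05481 <1
  x=-2.192: |R|=0.12425 <1
  x=-5.100: |R|=1.68000 >1
  x=-4.648: |R|=1.15287 >1
Stable set (-4.5000, 0).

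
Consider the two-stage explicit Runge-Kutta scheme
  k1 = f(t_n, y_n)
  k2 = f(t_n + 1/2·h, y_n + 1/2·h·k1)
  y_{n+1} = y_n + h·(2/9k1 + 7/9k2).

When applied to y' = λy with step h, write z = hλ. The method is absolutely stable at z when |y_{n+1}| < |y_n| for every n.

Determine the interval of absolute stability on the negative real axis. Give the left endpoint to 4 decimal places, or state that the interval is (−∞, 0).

On y'=λy, z=hλ:
  k1=λy_n ⇒ h·k1=z·y_n;  k2=λ(1+1/2z)y_n ⇒ h·k2=z(1+1/2z)y_n
  y_{n+1}/y_n = 1 + 2/9z + 7/9z(1+1/2z) = 1 + z + 7/18z²
  Hence R(z) = 1 + z + 7/18z².

Solve |R(x)|<1 on ℝ⁻.
x=-0.61: |R|=0.5347
R=1: x+7/18x²=0 ⇒ x=−18/7=-2.5714; min R=1−1/(4·7/18)=0.3571>−1
Confirm numerically:
  x=-2.425: |R|=0.86191 <1
  x=-1.664: |R|=0.41279 <1
  x=-1.524: |R|=0.37922 <1
  x=-1.478: |R|=0.37152 <1
  x=-3.123: |R|=1.66988 >1
  x=-3.041: |R|=1.55532 >1
  x=-2.843: |R|=1.30025 >1
Interval (-2.5714, 0).

(-2.5714, 0).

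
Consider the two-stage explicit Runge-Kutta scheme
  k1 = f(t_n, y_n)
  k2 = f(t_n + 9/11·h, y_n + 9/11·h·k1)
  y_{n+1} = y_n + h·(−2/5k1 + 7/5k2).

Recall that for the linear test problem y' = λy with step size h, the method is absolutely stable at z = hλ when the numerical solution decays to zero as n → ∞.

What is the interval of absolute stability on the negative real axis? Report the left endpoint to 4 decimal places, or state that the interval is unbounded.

(-0.8730, 0).

With y'=λy (z=hλ):
  k1=λy_n ⇒ h·k1=z·y_n;  k2=λ(1+9/11z)y_n ⇒ h·k2=z(1+9/11z)y_n
  y_{n+1}/y_n = 1 − 2/5z + 7/5z(1+9/11z) = 1 + z + 63/55z²
  ⇒ R(z) = 1 + z + 63/55z².

Boundary: |R(x)|=1, x<0.
x=-1.69: |R|=2.5815
R=1: x+63/55x²=0 ⇒ x=−55/63=-0.8730; min R=1−1/(4·63/55)=0.7817>−1
Confirm numerically:
  x=-0.783: |R|=0.91927 <1
  x=-0.480: |R|=0.78391 <1
  x=-0.465: |R|=0.78268 <1
  x=-1.409: |R|=1.86505 >1
  x=-1.381: |R|=1.80357 >1
  x=-1.136: |R|=1.34220 >1
Interval (-0.8730, 0).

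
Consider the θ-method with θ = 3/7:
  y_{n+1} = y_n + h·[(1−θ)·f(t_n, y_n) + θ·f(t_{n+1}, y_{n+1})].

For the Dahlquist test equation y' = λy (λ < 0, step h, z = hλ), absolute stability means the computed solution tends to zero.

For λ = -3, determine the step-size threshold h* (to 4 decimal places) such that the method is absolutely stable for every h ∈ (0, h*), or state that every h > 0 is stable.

(-14.0000,0); λ=-3 ⇒ h* = (14)/3 = 4.6667.

On y'=λy, z=hλ:
  y_{n+1} = y_n + z·[4/7·y_n + 3/7·y_{n+1}] ⇒ (1 − 3/7z)y_{n+1} = (1 + 4/7z)y_n
  Hence R(z) = (1 + 4/7z)/(1 − 3/7z).

Solve |R(x)|<1 on ℝ⁻.
x=-0.81: |R|=0.3987
R=−1: 1+4/7x = −1+3/7x ⇒ -1/7x=2 ⇒ x=2/(-1/7)=-14.0000
Confirm numerically:
  x=-12.772: |R|=0.97290 <1
  x=-10.222: |R|=0.89970 <1
  x=-5.935: |R|=0.67486 <1
  x=-14.320: |R|=1.00641 >1
  x=-14.197: |R|=1.00397 >1
Stable set (-14.0000, 0).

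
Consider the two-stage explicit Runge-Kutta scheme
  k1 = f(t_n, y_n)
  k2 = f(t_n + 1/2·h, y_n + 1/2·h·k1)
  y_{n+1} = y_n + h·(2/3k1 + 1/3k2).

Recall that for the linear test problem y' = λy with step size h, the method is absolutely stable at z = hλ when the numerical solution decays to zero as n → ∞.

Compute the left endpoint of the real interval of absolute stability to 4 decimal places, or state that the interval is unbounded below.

Set f=λy, z=hλ:
  k1=λy_n ⇒ h·k1=z·y_n;  k2=λ(1+1/2z)y_n ⇒ h·k2=z(1+1/2z)y_n
  y_{n+1}/y_n = 1 + 2/3z + 1/3z(1+1/2z) = 1 + z + 1/6z²
  R(z) = 1 + z + 1/6z².

Need |R(x)|<1, x<0.
x=-0.96: |R|=0.1936
R=1: x+1/6x²=0 ⇒ x=−6=-6.0000; min R=1−1/(4·1/6)=-0.5000>−1
Confirm numerically:
  x=-5.804: |R|=0.81040 <1
  x=-4.566: |R|=0.09127 <1
  x=-3.593: |R|=0.44139 <1
  x=-3.116: |R|=0.49776 <1
  x=-6.524: |R|=1.56976 >1
  x=-6.507: |R|=1.54984 >1
Stable set (-6.0000, 0).

left endpoint -6.0000.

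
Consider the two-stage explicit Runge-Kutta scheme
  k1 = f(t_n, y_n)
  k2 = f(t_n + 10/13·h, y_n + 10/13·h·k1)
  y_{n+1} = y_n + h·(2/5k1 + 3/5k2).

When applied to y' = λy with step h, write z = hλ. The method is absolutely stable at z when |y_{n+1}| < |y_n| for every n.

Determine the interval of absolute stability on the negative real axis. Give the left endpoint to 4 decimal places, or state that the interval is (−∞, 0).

On y'=λy, z=hλ:
  k1=λy_n ⇒ h·k1=z·y_n;  k2=λ(1+10/13z)y_n ⇒ h·k2=z(1+10/13z)y_n
  y_{n+1}/y_n = 1 + 2/5z + 3/5z(1+10/13z) = 1 + z + 6/13z²
  Hence R(z) = 1 + z + 6/13z².

Boundary: |R(x)|=1, x<0.
x=-1.03: |R|=0.4596
R=1: x+6/13x²=0 ⇒ x=−13/6=-2.1667; min R=1−1/(4·6/13)=0.4583>−1
Confirm numerically:
  x=-2.120: |R|=0.95434 <1
  x=-1.915: |R|=0.77757 <1
  x=-1.529: |R|=0.55000 <1
  x=-1.104: |R|=0.45853 <1
  x=-2.320: |R|=1.16418 >1
  x=-2.277: |R|=1.11595 >1
  x=-2.242: |R|=1.07795 >1
Interval (-2.1667, 0).

(-2.1667, 0).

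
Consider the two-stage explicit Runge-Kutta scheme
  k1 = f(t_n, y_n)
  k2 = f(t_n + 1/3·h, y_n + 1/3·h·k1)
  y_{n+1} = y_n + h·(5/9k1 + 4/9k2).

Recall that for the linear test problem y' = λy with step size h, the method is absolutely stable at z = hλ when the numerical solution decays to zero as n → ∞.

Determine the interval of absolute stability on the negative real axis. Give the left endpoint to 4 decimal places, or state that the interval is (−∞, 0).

z∈(-6.7500,0).

Test eqn y'=λy, z=hλ:
  k1=λy_n ⇒ h·k1=z·y_n;  k2=λ(1+1/3z)y_n ⇒ h·k2=z(1+1/3z)y_n
  y_{n+1}/y_n = 1 + 5/9z + 4/9z(1+1/3z) = 1 + z + 4/27z²
  Hence R(z) = 1 + z + 4/27z².

Solve |R(x)|<1 on ℝ⁻.
x=-0.43: |R|=0.5974
R=1: x+4/27x²=0 ⇒ x=−27/4=-6.7500; min R=1−1/(4·4/27)=-0.6875>−1
Confirm numerically:
  x=-5.283: |R|=0.14817 <1
  x=-4.934: |R|=0.32743 <1
  x=-4.047: |R|=0.62060 <1
  x=-7.342: |R|=1.64392 >1
  x=-7.128: |R|=1.39917 >1
Interval (-6.7500, 0).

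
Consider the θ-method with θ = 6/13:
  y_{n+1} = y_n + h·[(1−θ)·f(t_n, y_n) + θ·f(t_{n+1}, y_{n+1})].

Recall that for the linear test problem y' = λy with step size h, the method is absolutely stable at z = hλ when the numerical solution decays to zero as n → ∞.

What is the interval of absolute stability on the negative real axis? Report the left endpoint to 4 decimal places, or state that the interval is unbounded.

With y'=λy (z=hλ):
  y_{n+1} = y_n + z·[7/13·y_n + 6/13·y_{n+1}] ⇒ (1 − 6/13z)y_{n+1} = (1 + 7/13z)y_n
  so R(z) = (1 + 7/13z)/(1 − 6/13z).

Boundary: |R(x)|=1, x<0.
x=-0.68: |R|=0.4824
R=−1: 1+7/13x = −1+6/13x ⇒ -1/13x=2 ⇒ x=2/(-1/13)=-26.0000
Confirm numerically:
  x=-20.372: |R|=0.95838 <1
  x=-18.299: |R|=0.93729 <1
  x=-15.230: |R|=0.89682 <1
  x=-26.470: |R|=1.00274 >1
  x=-26.353: |R|=1.00206 >1
So |R|<1 on (-26.0000, 0).

z∈(-26.0000,0).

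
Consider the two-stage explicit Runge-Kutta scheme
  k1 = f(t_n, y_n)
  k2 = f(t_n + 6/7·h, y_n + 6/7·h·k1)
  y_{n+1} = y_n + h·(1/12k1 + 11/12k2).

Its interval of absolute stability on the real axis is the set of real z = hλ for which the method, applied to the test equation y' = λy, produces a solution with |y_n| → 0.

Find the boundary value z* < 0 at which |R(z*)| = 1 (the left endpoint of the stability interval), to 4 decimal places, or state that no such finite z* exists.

left endpoint -1.2727.

Test eqn y'=λy, z=hλ:
  k1=λy_n ⇒ h·k1=z·y_n;  k2=λ(1+6/7z)y_n ⇒ h·k2=z(1+6/7z)y_n
  y_{n+1}/y_n = 1 + 1/12z + 11/12z(1+6/7z) = 1 + z + 11/14z²
  so R(z) = 1 + z + 11/14z².

Solve |R(x)|<1 on ℝ⁻.
x=-0.44: |R|=0.7121
R=1: x+11/14x²=0 ⇒ x=−14/11=-1.2727; min R=1−1/(4·11/14)=0.6818>−1
Confirm numerically:
  x=-1.198: |R|=0.92966 <1
  x=-1.080: |R|=0.83646 <1
  x=-0.875: |R|=0.72656 <1
  x=-0.838: |R|=0.71376 <1
  x=-1.664: |R|=1.51156 >1
  x=-1.461: |R|=1.21612 >1
  x=-1.327: |R|=1.05659 >1
Stable set (-1.2727, 0).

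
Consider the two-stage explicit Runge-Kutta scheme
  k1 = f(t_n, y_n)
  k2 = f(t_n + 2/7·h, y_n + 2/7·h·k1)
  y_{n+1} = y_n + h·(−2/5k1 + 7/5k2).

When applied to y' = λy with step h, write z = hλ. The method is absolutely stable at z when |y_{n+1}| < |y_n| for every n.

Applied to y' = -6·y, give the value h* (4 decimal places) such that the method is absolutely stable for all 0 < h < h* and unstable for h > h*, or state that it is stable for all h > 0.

(-2.5000,0); λ=-6 ⇒ h* = (5/2)/6 = 0.4167.

With y'=λy (z=hλ):
  k1=λy_n ⇒ h·k1=z·y_n;  k2=λ(1+2/7z)y_n ⇒ h·k2=z(1+2/7z)y_n
  y_{n+1}/y_n = 1 − 2/5z + 7/5z(1+2/7z) = 1 + z + 2/5z²
  Hence R(z) = 1 + z + 2/5z².

Need |R(x)|<1, x<0.
x=-1.43: |R|=0.3880
R=1: x+2/5x²=0 ⇒ x=−5/2=-2.5000; min R=1−1/(4·2/5)=0.3750>−1
Confirm numerically:
  x=-2.463: |R|=0.96355 <1
  x=-1.793: |R|=0.49294 <1
  x=-1.254: |R|=0.37501 <1
  x=-1.061: |R|=0.38929 <1
  x=-2.800: |R|=1.33600 >1
  x=-2.705: |R|=1.22181 >1
Interval (-2.5000, 0).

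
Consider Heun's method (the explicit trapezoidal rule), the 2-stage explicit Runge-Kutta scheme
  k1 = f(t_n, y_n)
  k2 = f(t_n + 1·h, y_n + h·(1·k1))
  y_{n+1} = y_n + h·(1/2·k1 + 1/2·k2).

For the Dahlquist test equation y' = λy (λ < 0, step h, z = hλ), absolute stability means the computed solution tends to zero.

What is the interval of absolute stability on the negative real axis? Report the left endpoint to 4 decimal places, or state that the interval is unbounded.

Set f=λy, z=hλ:
  order 2, 2-stage ⇒ R(z)=1+z+z^2/2
  (e.g. R(-1.31)=0.54805, |R|=0.54805)

Boundary: |R(x)|=1, x<0.
x=-1.31: |R|=0.5481
|R(-2.37)|=1.4385 |R(-2.14)|=1.1498 |R(-1.92)|=0.9232
Bisect:
  x_lo=-2.6776 |R|=1.9072  x_hi=-0.1797 |R|=0.8365
  mid=-1.42866 |R|=0.59188 →hi
  mid=-2.05315 |R|=1.05456 →lo
  mid=-1.74091 |R|=0.77447 →hi
  mid=-1.89703 |R|=0.90233 →hi
  mid=-1.97509 |R|=0.97540 →hi
  mid=-2.01412 |R|=1.01422 →lo
  mid=-1.99460 |R|=0.99462 →hi
  mid=-2.00436 |R|=1.00437 →lo
  mid=-1.99948 |R|=0.99948 →hi
  mid=-2.00192 |R|=1.00192 →lo
  ...
  [-2.00009,-1.99994] ⇒ x*=-2.0000
Interval (-2.0000, 0).

(-2.0000, 0).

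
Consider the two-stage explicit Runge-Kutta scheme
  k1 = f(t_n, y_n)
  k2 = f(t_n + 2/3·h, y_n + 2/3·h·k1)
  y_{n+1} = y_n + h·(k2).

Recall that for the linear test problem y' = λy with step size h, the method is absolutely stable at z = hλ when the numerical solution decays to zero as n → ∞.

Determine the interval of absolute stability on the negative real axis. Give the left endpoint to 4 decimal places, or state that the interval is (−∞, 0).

(-1.5000, 0).

On y'=λy, z=hλ:
  k1=λy_n ⇒ h·k1=z·y_n;  k2=λ(1+2/3z)y_n ⇒ h·k2=z(1+2/3z)y_n
  y_{n+1}/y_n = 1 + z(1+2/3z) = 1 + z + 2/3z²
  R(z) = 1 + z + 2/3z².

Need |R(x)|<1, x<0.
x=-0.77: |R|=0.6253
R=1: x+2/3x²=0 ⇒ x=−3/2=-1.5000; min R=1−1/(4·2/3)=0.6250>−1
Confirm numerically:
  x=-1.388: |R|=0.89636 <1
  x=-1.217: |R|=0.77039 <1
  x=-0.890: |R|=0.63807 <1
  x=-0.830: |R|=0.62927 <1
  x=-1.820: |R|=1.38827 >1
  x=-1.701: |R|=1.22793 >1
  x=-1.620: |R|=1.12960 >1
Stable set (-1.5000, 0).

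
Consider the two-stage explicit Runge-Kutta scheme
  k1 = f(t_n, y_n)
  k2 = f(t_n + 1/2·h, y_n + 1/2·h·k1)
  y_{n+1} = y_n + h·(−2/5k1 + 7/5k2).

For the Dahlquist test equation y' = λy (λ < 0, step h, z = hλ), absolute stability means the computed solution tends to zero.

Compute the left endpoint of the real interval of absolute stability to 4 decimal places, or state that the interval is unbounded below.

z* = -1.4286.

Test eqn y'=λy, z=hλ:
  k1=λy_n ⇒ h·k1=z·y_n;  k2=λ(1+1/2z)y_n ⇒ h·k2=z(1+1/2z)y_n
  y_{n+1}/y_n = 1 − 2/5z + 7/5z(1+1/2z) = 1 + z + 7/10z²
  ⇒ R(z) = 1 + z + 7/10z².

Need |R(x)|<1, x<0.
x=-1.68: |R|=1.2957
R=1: x+7/10x²=0 ⇒ x=−10/7=-1.4286; min R=1−1/(4·7/10)=0.6429>−1
Confirm numerically:
  x=-1.098: |R|=0.74592 <1
  x=-0.736: |R|=0.64319 <1
  x=-0.583: |R|=0.65492 <1
  x=-1.735: |R|=1.37216 >1
  x=-1.691: |R|=1.31064 >1
  x=-1.671: |R|=1.28357 >1
Interval (-1.4286, 0).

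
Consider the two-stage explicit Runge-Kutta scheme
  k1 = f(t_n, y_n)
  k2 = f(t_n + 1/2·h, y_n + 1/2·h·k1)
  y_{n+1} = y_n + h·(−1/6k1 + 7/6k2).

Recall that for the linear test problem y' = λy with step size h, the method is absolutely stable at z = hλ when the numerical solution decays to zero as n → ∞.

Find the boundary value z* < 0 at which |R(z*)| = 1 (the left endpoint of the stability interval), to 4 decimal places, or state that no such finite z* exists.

With y'=λy (z=hλ):
  k1=λy_n ⇒ h·k1=z·y_n;  k2=λ(1+1/2z)y_n ⇒ h·k2=z(1+1/2z)y_n
  y_{n+1}/y_n = 1 − 1/6z + 7/6z(1+1/2z) = 1 + z + 7/12z²
  Hence R(z) = 1 + z + 7/12z².

Find x<0 with |R(x)|<1.
x=-0.72: |R|=0.5824
R=1: x+7/12x²=0 ⇒ x=−12/7=-1.7143; min R=1−1/(4·7/12)=0.5714>−1
Confirm numerically:
  x=-1.232: |R|=0.65340 <1
  x=-1.182: |R|=0.63299 <1
  x=-0.982: |R|=0.58052 <1
  x=-0.692: |R|=0.58734 <1
  x=-2.221: |R|=1.65649 >1
  x=-2.208: |R|=1.63590 >1
  x=-1.998: |R|=1.33067 >1
Stable set (-1.7143, 0).

z* = -1.7143.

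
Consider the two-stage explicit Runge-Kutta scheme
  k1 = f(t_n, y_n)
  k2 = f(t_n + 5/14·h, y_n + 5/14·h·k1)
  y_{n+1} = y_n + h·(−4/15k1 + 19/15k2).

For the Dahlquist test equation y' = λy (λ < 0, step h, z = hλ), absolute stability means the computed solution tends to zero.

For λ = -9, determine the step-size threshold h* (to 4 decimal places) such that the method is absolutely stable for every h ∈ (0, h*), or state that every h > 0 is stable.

(-2.2105,0); λ=-9 ⇒ h* = (42/19)/9 = 0.2456.

With y'=λy (z=hλ):
  k1=λy_n ⇒ h·k1=z·y_n;  k2=λ(1+5/14z)y_n ⇒ h·k2=z(1+5/14z)y_n
  y_{n+1}/y_n = 1 − 4/15z + 19/15z(1+5/14z) = 1 + z + 19/42z²
  Hence R(z) = 1 + z + 19/42z².

Boundary: |R(x)|=1, x<0.
x=-0.77: |R|=0.4982
R=1: x+19/42x²=0 ⇒ x=−42/19=-2.2105; min R=1−1/(4·19/42)=0.4474>−1
Confirm numerically:
  x=-2.004: |R|=0.81277 <1
  x=-1.884: |R|=0.72171 <1
  x=-1.793: |R|=0.66134 <1
  x=-1.607: |R|=0.56125 <1
  x=-2.618: |R|=1.48258 >1
  x=-2.616: |R|=1.47985 >1
  x=-2.527: |R|=1.36178 >1
Stable set (-2.2105, 0).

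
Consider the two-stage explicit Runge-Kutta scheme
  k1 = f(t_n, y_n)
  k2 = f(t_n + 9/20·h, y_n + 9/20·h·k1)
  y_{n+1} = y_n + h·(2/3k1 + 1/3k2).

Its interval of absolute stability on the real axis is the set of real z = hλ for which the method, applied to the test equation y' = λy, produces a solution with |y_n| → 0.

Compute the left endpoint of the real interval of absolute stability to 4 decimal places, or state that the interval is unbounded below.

z* = -6.6667.

With y'=λy (z=hλ):
  k1=λy_n ⇒ h·k1=z·y_n;  k2=λ(1+9/20z)y_n ⇒ h·k2=z(1+9/20z)y_n
  y_{n+1}/y_n = 1 + 2/3z + 1/3z(1+9/20z) = 1 + z + 3/20z²
  ⇒ R(z) = 1 + z + 3/20z².

Find x<0 with |R(x)|<1.
x=-1.78: |R|=0.3047
R=1: x+3/20x²=0 ⇒ x=−20/3=-6.6667; min R=1−1/(4·3/20)=-0.6667>−1
Confirm numerically:
  x=-6.123: |R|=0.50067 <1
  x=-3.514: |R|=0.66177 <1
  x=-3.484: |R|=0.66326 <1
  x=-7.124: |R|=1.48871 >1
  x=-6.832: |R|=1.16943 >1
Stable set (-6.6667, 0).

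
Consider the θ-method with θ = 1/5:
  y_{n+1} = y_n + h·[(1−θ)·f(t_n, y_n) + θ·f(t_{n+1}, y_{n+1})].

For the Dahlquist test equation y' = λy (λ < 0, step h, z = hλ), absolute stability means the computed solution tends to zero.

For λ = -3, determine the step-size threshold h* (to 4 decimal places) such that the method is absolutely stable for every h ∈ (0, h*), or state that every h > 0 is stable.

With y'=λy (z=hλ):
  y_{n+1} = y_n + z·[4/5·y_n + 1/5·y_{n+1}] ⇒ (1 − 1/5z)y_{n+1} = (1 + 4/5z)y_n
  so R(z) = (1 + 4/5z)/(1 − 1/5z).

Need |R(x)|<1, x<0.
x=-1.13: |R|=0.0783
R=−1: 1+4/5x = −1+1/5x ⇒ -3/5x=2 ⇒ x=2/(-3/5)=-3.3333
Confirm numerically:
  x=-2.948: |R|=0.85455 <1
  x=-2.418: |R|=0.62982 <1
  x=-1.533: |R|=0.17327 <1
  x=-1.420: |R|=0.10592 <1
  x=-3.497: |R|=1.05779 >1
  x=-3.418: |R|=1.03017 >1
Interval (-3.3333, 0).

(-3.3333,0); λ=-3 ⇒ h* = (10/3)/3 = 1.1111.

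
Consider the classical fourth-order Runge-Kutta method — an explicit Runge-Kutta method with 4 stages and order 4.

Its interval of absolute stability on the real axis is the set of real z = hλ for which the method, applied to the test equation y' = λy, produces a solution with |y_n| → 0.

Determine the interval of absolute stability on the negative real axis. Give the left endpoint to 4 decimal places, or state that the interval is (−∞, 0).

On y'=λy, z=hλ:
  order 4, 4-stage ⇒ R(z)=1+z+z^2/2+z^3/6+z^4/24
  (e.g. R(-0.68)=0.50770, |R|=0.50770)

Need |R(x)|<1, x<0.
x=-0.68: |R|=0.5077
|R(-2.73)|=0.9198 |R(-1.84)|=0.2921 |R(-1.17)|=0.3256
Bisect:
  x_lo=-3.3487 |R|=2.2390  x_hi=-0.1542 |R|=0.8571
  mid=-1.75143 |R|=0.27897 →hi
  mid=-2.55005 |R|=0.69951 →hi
  mid=-2.94935 |R|=1.27687 →lo
  mid=-2.74970 |R|=0.94765 →hi
  mid=-2.84952 |R|=1.10124 →lo
  mid=-2.79961 |R|=1.02180 →lo
  mid=-2.77465 |R|=0.98408 →hi
  mid=-2.78713 |R|=1.00278 →lo
  ...
  [-2.78538,-2.78518] ⇒ x*=-2.7853
Stable set (-2.7853, 0).

(-2.7853, 0).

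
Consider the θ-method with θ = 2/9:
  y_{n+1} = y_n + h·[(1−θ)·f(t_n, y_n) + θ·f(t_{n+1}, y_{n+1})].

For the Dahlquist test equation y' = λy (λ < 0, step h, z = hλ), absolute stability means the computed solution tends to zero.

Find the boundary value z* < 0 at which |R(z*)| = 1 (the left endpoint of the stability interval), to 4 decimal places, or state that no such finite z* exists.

z* = -3.6000.

With y'=λy (z=hλ):
  y_{n+1} = y_n + z·[7/9·y_n + 2/9·y_{n+1}] ⇒ (1 − 2/9z)y_{n+1} = (1 + 7/9z)y_n
  R(z) = (1 + 7/9z)/(1 − 2/9z).

Solve |R(x)|<1 on ℝ⁻.
x=-1.67: |R|=0.2180
R=−1: 1+7/9x = −1+2/9x ⇒ -5/9x=2 ⇒ x=2/(-5/9)=-3.6000
Confirm numerically:
  x=-3.083: |R|=0.82955 <1
  x=-1.954: |R|=0.36241 <1
  x=-1.951: |R|=0.36095 <1
  x=-3.926: |R|=1.09672 >1
  x=-3.867: |R|=1.07978 >1
Interval (-3.6000, 0).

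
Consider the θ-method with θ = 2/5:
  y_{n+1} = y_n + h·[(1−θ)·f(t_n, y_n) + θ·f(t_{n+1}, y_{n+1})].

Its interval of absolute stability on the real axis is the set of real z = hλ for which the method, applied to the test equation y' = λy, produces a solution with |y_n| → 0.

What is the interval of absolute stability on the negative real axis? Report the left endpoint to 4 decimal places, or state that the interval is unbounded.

With y'=λy (z=hλ):
  y_{n+1} = y_n + z·[3/5·y_n + 2/5·y_{n+1}] ⇒ (1 − 2/5z)y_{n+1} = (1 + 3/5z)y_n
  Hence R(z) = (1 + 3/5z)/(1 − 2/5z).

Solve |R(x)|<1 on ℝ⁻.
x=-0.78: |R|=0.4055
R=−1: 1+3/5x = −1+2/5x ⇒ -1/5x=2 ⇒ x=2/(-1/5)=-10.0000
Confirm numerically:
  x=-8.099: |R|=0.91032 <1
  x=-6.323: |R|=0.79162 <1
  x=-6.036: |R|=0.76781 <1
  x=-10.522: |R|=1.02004 >1
  x=-10.059: |R|=1.00235 >1
Interval (-10.0000, 0).

(-10.0000, 0).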